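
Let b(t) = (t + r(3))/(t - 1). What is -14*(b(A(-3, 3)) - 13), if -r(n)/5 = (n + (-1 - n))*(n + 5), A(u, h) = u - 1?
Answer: 1414/5 ≈ 282.80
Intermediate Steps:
A(u, h) = -1 + u
r(n) = 25 + 5*n (r(n) = -5*(n + (-1 - n))*(n + 5) = -(-5)*(5 + n) = -5*(-5 - n) = 25 + 5*n)
b(t) = (40 + t)/(-1 + t) (b(t) = (t + (25 + 5*3))/(t - 1) = (t + (25 + 15))/(-1 + t) = (t + 40)/(-1 + t) = (40 + t)/(-1 + t))
-14*(b(A(-3, 3)) - 13) = -14*((40 + (-1 - 3))/(-1 + (-1 - 3)) - 13) = -14*((40 - 4)/(-1 - 4) - 13) = -14*(36/(-5) - 13) = -14*(-⅕*36 - 13) = -14*(-36/5 - 13) = -14*(-101/5) = 1414/5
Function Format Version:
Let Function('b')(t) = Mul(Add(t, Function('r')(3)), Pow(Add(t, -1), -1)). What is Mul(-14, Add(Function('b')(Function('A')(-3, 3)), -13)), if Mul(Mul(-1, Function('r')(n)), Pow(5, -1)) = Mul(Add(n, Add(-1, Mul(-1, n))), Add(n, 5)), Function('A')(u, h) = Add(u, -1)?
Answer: Rational(1414, 5) ≈ 282.80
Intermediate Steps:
Function('A')(u, h) = Add(-1, u)
Function('r')(n) = Add(25, Mul(5, n)) (Function('r')(n) = Mul(-5, Mul(Add(n, Add(-1, Mul(-1, n))), Add(n, 5))) = Mul(-5, Mul(-1, Add(5, n))) = Mul(-5, Add(-5, Mul(-1, n))) = Add(25, Mul(5, n)))
Function('b')(t) = Mul(Pow(Add(-1, t), -1), Add(40, t)) (Function('b')(t) = Mul(Add(t, Add(25, Mul(5, 3))), Pow(Add(t, -1), -1)) = Mul(Add(t, Add(25, 15)), Pow(Add(-1, t), -1)) = Mul(Add(t, 40), Pow(Add(-1, t), -1)) = Mul(Add(40, t), Pow(Add(-1, t), -1)) = Mul(Pow(Add(-1, t), -1), Add(40, t)))
Mul(-14, Add(Function('b')(Function('A')(-3, 3)), -13)) = Mul(-14, Add(Mul(Pow(Add(-1, Add(-1, -3)), -1), Add(40, Add(-1, -3))), -13)) = Mul(-14, Add(Mul(Pow(Add(-1, -4), -1), Add(40, -4)), -13)) = Mul(-14, Add(Mul(Pow(-5, -1), 36), -13)) = Mul(-14, Add(Mul(Rational(-1, 5), 36), -13)) = Mul(-14, Add(Rational(-36, 5), -13)) = Mul(-14, Rational(-101, 5)) = Rational(1414, 5)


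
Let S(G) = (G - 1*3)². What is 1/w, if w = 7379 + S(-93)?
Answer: 1/16595 ≈ 6.0259e-5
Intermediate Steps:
S(G) = (-3 + G)² (S(G) = (G - 3)² = (-3 + G)²)
w = 16595 (w = 7379 + (-3 - 93)² = 7379 + (-96)² = 7379 + 9216 = 16595)
1/w = 1/16595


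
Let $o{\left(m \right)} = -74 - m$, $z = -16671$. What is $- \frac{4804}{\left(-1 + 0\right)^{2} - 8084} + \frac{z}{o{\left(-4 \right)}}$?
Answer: $\frac{135087973}{565810} \approx 238.75$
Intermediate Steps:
$- \frac{4804}{\left(-1 + 0\right)^{2} - 8084} + \frac{z}{o{\left(-4 \right)}} = - \frac{4804}{\left(-1 + 0\right)^{2} - 8084} - \frac{16671}{-74 - -4} = - \frac{4804}{\left(-1\right)^{2} - 8084} - \frac{16671}{-74 + 4} = - \frac{4804}{1 - 8084} - \frac{16671}{-70} = - \frac{4804}{-8083} - - \frac{16671}{70} = \left(-4804\right) \left(- \frac{1}{8083}\right) + \frac{16671}{70} = \frac{4804}{8083} + \frac{16671}{70} = \frac{135087973}{565810}$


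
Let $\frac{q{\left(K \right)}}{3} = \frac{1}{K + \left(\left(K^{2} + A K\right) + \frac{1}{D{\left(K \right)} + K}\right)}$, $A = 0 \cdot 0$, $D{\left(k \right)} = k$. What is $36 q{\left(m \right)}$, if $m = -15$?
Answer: $\frac{3240}{6299} \approx 0.51437$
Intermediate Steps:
$A = 0$
$q{\left(K \right)} = \frac{3}{K + K^{2} + \frac{1}{2 K}}$ ($q{\left(K \right)} = \frac{3}{K + \left(\left(K^{2} + 0 K\right) + \frac{1}{K + K}\right)} = \frac{3}{K + \left(\left(K^{2} + 0\right) + \frac{1}{2 K}\right)} = \frac{3}{K + \left(K^{2} + \frac{1}{2 K}\right)} = \frac{3}{K + K^{2} + \frac{1}{2 K}}$)
$36 q{\left(m \right)} = 36 \cdot 6 \left(-15\right) \frac{1}{1 + 2 \left(-15\right)^{2} + 2 \left(-15\right)^{3}} = 36 \cdot 6 \left(-15\right) \frac{1}{1 + 2 \cdot 225 + 2 \left(-3375\right)} = 36 \cdot 6 \left(-15\right) \frac{1}{1 + 450 - 6750} = 36 \cdot 6 \left(-15\right) \frac{1}{-6299} = 36 \cdot 6 \left(-15\right) \left(- \frac{1}{6299}\right) = 36 \cdot \frac{90}{6299} = \frac{3240}{6299}$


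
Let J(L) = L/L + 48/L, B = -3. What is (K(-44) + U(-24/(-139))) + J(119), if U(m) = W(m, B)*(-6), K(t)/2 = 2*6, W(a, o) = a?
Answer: 403061/16541 ≈ 24.367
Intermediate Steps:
K(t) = 24 (K(t) = 2*(2*6) = 2*12 = 24)
J(L) = 1 + 48/L
U(m) = -6*m (U(m) = m*(-6) = -6*m)
(K(-44) + U(-24/(-139))) + J(119) = (24 - (-144)/(-139)) + (48 + 119)/119 = (24 - (-144)*(-1)/139) + (1/119)*167 = (24 - 6*24/139) + 167/119 = (24 - 144/139) + 167/119 = 3192/139 + 167/119 = 403061/16541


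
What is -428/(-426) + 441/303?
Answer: 52925/21513 ≈ 2.4601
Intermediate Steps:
-428/(-426) + 441/303 = -428*(-1/426) + 441*(1/303) = 214/213 + 147/101 = 52925/21513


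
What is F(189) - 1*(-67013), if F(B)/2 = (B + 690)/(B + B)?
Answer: 4222112/63 ≈ 67018.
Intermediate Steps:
F(B) = (690 + B)/B (F(B) = 2*((B + 690)/(B + B)) = 2*((690 + B)/((2*B))) = 2*((690 + B)*(1/(2*B))) = 2*((690 + B)/(2*B)) = (690 + B)/B)
F(189) - 1*(-67013) = (690 + 189)/189 - 1*(-67013) = (1/189)*879 + 67013 = 293/63 + 67013 = 4222112/63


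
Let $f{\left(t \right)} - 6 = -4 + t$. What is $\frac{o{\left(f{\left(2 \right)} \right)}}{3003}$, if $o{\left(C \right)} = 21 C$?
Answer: $\frac{4}{143} \approx 0.027972$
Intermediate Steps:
$f{\left(t \right)} = 2 + t$ ($f{\left(t \right)} = 6 + \left(-4 + t\right) = 2 + t$)
$\frac{o{\left(f{\left(2 \right)} \right)}}{3003} = \frac{21 \left(2 + 2\right)}{3003} = 21 \cdot 4 \cdot \frac{1}{3003} = 84 \cdot \frac{1}{3003} = \frac{4}{143}$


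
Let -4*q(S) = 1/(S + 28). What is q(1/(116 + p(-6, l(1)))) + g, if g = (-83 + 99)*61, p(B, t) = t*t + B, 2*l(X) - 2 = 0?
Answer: 12137425/12436 ≈ 975.99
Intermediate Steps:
l(X) = 1 (l(X) = 1 + (½)*0 = 1 + 0 = 1)
p(B, t) = B + t² (p(B, t) = t² + B = B + t²)
g = 976 (g = 16*61 = 976)
q(S) = -1/(4*(28 + S)) (q(S) = -1/(4*(S + 28)) = -1/(4*(28 + S)))
q(1/(116 + p(-6, l(1)))) + g = -1/(112 + 4/(116 + (-6 + 1²))) + 976 = -1/(112 + 4/(116 + (-6 + 1))) + 976 = -1/(112 + 4/(116 - 5)) + 976 = -1/(112 + 4/111) + 976 = -1/12436/111 + 976 = -1*111/12436 + 976 = -111/12436 + 976 = 12137425/12436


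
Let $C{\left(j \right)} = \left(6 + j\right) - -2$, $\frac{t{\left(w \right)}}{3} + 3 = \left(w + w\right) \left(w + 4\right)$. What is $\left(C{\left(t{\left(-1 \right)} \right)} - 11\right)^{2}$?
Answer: $900$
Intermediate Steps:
$t{\left(w \right)} = -9 + 6 w \left(4 + w\right)$ ($t{\left(w \right)} = -9 + 3 \left(w + w\right) \left(w + 4\right) = -9 + 3 \cdot 2 w \left(4 + w\right) = -9 + 6 w \left(4 + w\right)$)
$C{\left(j \right)} = 8 + j$ ($C{\left(j \right)} = \left(6 + j\right) + 2 = 8 + j$)
$\left(C{\left(t{\left(-1 \right)} \right)} - 11\right)^{2} = \left(\left(8 + \left(-9 + 6 \left(-1\right)^{2} + 24 \left(-1\right)\right)\right) - 11\right)^{2} = \left(\left(8 - 27\right) - 11\right)^{2} = \left(-19 - 11\right)^{2} = \left(-30\right)^{2} = 900$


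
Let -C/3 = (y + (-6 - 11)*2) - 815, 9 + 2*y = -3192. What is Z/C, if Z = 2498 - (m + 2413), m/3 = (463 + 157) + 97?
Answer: -4132/14697 ≈ -0.28115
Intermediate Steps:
m = 2151 (m = 3*((463 + 157) + 97) = 3*(620 + 97) = 3*717 = 2151)
y = -3201/2 (y = -9/2 + (½)*(-3192) = -9/2 - 1596 = -3201/2 ≈ -1600.5)
Z = -2066 (Z = 2498 - (2151 + 2413) = 2498 - 1*4564 = 2498 - 4564 = -2066)
C = 14697/2 (C = -3*((-3201/2 + (-6 - 11)*2) - 815) = -3*((-3201/2 - 17*2) - 815) = -3*((-3201/2 - 34) - 815) = -3*(-3269/2 - 815) = -3*(-4899/2) = 14697/2 ≈ 7348.5)
Z/C = -2066/14697/2 = -2066*2/14697 = -4132/14697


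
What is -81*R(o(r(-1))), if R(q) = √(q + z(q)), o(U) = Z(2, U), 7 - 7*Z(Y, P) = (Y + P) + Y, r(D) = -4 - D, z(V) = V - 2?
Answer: -81*I*√14/7 ≈ -43.296*I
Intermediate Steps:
z(V) = -2 + V
Z(Y, P) = 1 - 2*Y/7 - P/7 (Z(Y, P) = 1 - ((Y + P) + Y)/7 = 1 - ((P + Y) + Y)/7 = 1 - (P + 2*Y)/7 = 1 + (-2*Y/7 - P/7) = 1 - 2*Y/7 - P/7)
o(U) = 3/7 - U/7 (o(U) = 1 - 2/7*2 - U/7 = 1 - 4/7 - U/7 = 3/7 - U/7)
R(q) = √(-2 + 2*q) (R(q) = √(q + (-2 + q)) = √(-2 + 2*q))
-81*R(o(r(-1))) = -81*√(-2 + 2*(3/7 - (-4 - 1*(-1))/7)) = -81*√(-2 + 2*(3/7 - (-4 + 1)/7)) = -81*√(-2 + 2*(3/7 - ⅐*(-3))) = -81*√(-2 + 2*(3/7 + 3/7)) = -81*√(-2 + 2*(6/7)) = -81*√(-2 + 12/7) = -81*I*√14/7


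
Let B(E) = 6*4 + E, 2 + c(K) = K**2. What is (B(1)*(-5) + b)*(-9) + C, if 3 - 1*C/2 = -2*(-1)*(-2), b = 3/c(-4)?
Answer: 15919/14 ≈ 1137.1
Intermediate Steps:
c(K) = -2 + K**2
b = 3/14 (b = 3/(-2 + (-4)**2) = 3/(-2 + 16) = 3/14 ≈ 0.21429)
C = 14 (C = 6 - 2*(-2*(-1))*(-2) = 6 - 4*(-2) = 6 - 2*(-4) = 6 + 8 = 14)
B(E) = 24 + E
(B(1)*(-5) + b)*(-9) + C = ((24 + 1)*(-5) + 3/14)*(-9) + 14 = (25*(-5) + 3/14)*(-9) + 14 = (-125 + 3/14)*(-9) + 14 = -1747/14*(-9) + 14 = 15723/14 + 14 = 15919/14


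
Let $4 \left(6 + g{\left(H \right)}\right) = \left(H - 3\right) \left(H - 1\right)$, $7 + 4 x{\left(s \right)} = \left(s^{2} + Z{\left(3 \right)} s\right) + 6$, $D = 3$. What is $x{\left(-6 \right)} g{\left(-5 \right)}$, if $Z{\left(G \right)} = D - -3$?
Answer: $- \frac{3}{2} \approx -1.5$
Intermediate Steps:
$Z{\left(G \right)} = 6$ ($Z{\left(G \right)} = 3 - -3 = 3 + 3 = 6$)
$x{\left(s \right)} = - \frac{1}{4} + \frac{s^{2}}{4} + \frac{3 s}{2}$ ($x{\left(s \right)} = - \frac{7}{4} + \frac{\left(s^{2} + 6 s\right) + 6}{4} = - \frac{7}{4} + \frac{6 + s^{2} + 6 s}{4} = - \frac{7}{4} + \left(\frac{3}{2} + \frac{s^{2}}{4} + \frac{3 s}{2}\right) = - \frac{1}{4} + \frac{s^{2}}{4} + \frac{3 s}{2}$)
$g{\left(H \right)} = -6 + \frac{\left(-1 + H\right) \left(-3 + H\right)}{4}$ ($g{\left(H \right)} = -6 + \frac{\left(H - 3\right) \left(H - 1\right)}{4} = -6 + \frac{\left(-3 + H\right) \left(-1 + H\right)}{4} = -6 + \frac{\left(-1 + H\right) \left(-3 + H\right)}{4}$)
$x{\left(-6 \right)} g{\left(-5 \right)} = \left(- \frac{1}{4} + \frac{\left(-6\right)^{2}}{4} + \frac{3}{2} \left(-6\right)\right) \left(- \frac{21}{4} - -5 + \frac{\left(-5\right)^{2}}{4}\right) = \left(- \frac{1}{4} + \frac{1}{4} \cdot 36 - 9\right) \left(- \frac{21}{4} + 5 + \frac{1}{4} \cdot 25\right) = \left(- \frac{1}{4} + 9 - 9\right) \left(- \frac{21}{4} + 5 + \frac{25}{4}\right) = \left(- \frac{1}{4}\right) 6 = - \frac{3}{2}$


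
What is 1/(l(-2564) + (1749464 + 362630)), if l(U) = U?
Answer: 1/2109530 ≈ 4.7404e-7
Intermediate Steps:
1/(l(-2564) + (1749464 + 362630)) = 1/(-2564 + (1749464 + 362630)) = 1/(-2564 + 2112094) = 1/2109530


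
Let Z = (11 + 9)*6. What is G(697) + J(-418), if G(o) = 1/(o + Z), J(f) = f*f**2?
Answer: -59669294343/817 ≈ -7.3035e+7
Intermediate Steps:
J(f) = f**3
Z = 120 (Z = 20*6 = 120)
G(o) = 1/(120 + o) (G(o) = 1/(o + 120) = 1/(120 + o))
G(697) + J(-418) = 1/(120 + 697) + (-418)**3 = 1/817 - 73034632 = -59669294343/817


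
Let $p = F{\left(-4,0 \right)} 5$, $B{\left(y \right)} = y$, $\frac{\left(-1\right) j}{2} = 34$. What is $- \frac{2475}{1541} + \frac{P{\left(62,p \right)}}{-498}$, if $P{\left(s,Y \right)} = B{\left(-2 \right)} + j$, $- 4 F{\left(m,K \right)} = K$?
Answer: $- \frac{562340}{383709} \approx -1.4655$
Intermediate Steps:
$j = -68$ ($j = \left(-2\right) 34 = -68$)
$F{\left(m,K \right)} = - \frac{K}{4}$
$p = 0$ ($p = \left(- \frac{1}{4}\right) 0 \cdot 5 = 0 \cdot 5 = 0$)
$P{\left(s,Y \right)} = -70$ ($P{\left(s,Y \right)} = -2 - 68 = -70$)
$- \frac{2475}{1541} + \frac{P{\left(62,p \right)}}{-498} = - \frac{2475}{1541} - \frac{70}{-498} = \left(-2475\right) \frac{1}{1541} - - \frac{35}{249} = - \frac{2475}{1541} + \frac{35}{249} = - \frac{562340}{383709}$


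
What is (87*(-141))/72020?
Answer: -12267/72020 ≈ -0.17033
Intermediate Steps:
(87*(-141))/72020 = -12267*1/72020 = -12267/72020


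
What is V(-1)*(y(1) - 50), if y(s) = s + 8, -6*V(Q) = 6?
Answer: 41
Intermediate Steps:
V(Q) = -1 (V(Q) = -⅙*6 = -1)
y(s) = 8 + s
V(-1)*(y(1) - 50) = -((8 + 1) - 50) = -(9 - 50) = -1*(-41) = 41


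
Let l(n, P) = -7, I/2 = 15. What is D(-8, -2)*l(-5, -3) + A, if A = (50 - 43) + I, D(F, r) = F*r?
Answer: -75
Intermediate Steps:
I = 30 (I = 2*15 = 30)
A = 37 (A = (50 - 43) + 30 = 7 + 30 = 37)
D(-8, -2)*l(-5, -3) + A = -8*(-2)*(-7) + 37 = 16*(-7) + 37 = -112 + 37 = -75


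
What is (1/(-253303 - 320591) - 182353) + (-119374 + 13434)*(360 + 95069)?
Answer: -5802028519217023/573894 ≈ -1.0110e+10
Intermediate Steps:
(1/(-253303 - 320591) - 182353) + (-119374 + 13434)*(360 + 95069) = (1/(-573894) - 182353) - 105940*95429 = (-1/573894 - 182353) - 10109748260 = -104651292583/573894 - 10109748260 = -5802028519217023/573894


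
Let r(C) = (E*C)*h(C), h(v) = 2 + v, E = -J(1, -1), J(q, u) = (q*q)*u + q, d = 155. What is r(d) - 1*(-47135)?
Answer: 47135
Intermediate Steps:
J(q, u) = q + u*q² (J(q, u) = q²*u + q = u*q² + q = q + u*q²)
E = 0 (E = -(1 + 1*(-1)) = -(1 - 1) = -0 = -1*0 = 0)
r(C) = 0 (r(C) = (0*C)*(2 + C) = 0*(2 + C) = 0)
r(d) - 1*(-47135) = 0 - 1*(-47135) = 0 + 47135 = 47135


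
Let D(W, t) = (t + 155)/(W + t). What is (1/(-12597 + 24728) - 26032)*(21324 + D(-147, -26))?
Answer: -166420064920899/299809 ≈ -5.5509e+8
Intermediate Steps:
D(W, t) = (155 + t)/(W + t)
(1/(-12597 + 24728) - 26032)*(21324 + D(-147, -26)) = (1/(-12597 + 24728) - 26032)*(21324 + (155 - 26)/(-147 - 26)) = (1/12131 - 26032)*(21324 + 129/(-173)) = (1/12131 - 26032)*(21324 - 1/173*129) = -315794191*(21324 - 129/173)/12131 = -315794191/12131*3688923/173 = -166420064920899/299809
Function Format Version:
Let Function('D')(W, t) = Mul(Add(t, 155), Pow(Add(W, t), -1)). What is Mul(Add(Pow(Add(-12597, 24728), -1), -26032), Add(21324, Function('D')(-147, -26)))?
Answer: Rational(-166420064920899, 299809) ≈ -5.5509e+8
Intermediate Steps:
Function('D')(W, t) = Mul(Pow(Add(W, t), -1), Add(155, t)) (Function('D')(W, t) = Mul(Add(155, t), Pow(Add(W, t), -1)) = Mul(Pow(Add(W, t), -1), Add(155, t)))
Mul(Add(Pow(Add(-12597, 24728), -1), -26032), Add(21324, Function('D')(-147, -26))) = Mul(Add(Pow(Add(-12597, 24728), -1), -26032), Add(21324, Mul(Pow(Add(-147, -26), -1), Add(155, -26)))) = Mul(Add(Pow(12131, -1), -26032), Add(21324, Mul(Pow(-173, -1), 129))) = Mul(Add(Rational(1, 12131), -26032), Add(21324, Mul(Rational(-1, 173), 129))) = Mul(Rational(-315794191, 12131), Add(21324, Rational(-129, 173))) = Mul(Rational(-315794191, 12131), Rational(3688923, 173)) = Rational(-166420064920899, 299809)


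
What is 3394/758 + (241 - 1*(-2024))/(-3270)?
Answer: 312717/82622 ≈ 3.7849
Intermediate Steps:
3394/758 + (241 - 1*(-2024))/(-3270) = 3394*(1/758) + (241 + 2024)*(-1/3270) = 1697/379 + 2265*(-1/3270) = 1697/379 - 151/218 = 312717/82622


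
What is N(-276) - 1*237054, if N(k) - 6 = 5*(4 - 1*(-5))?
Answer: -237003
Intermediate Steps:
N(k) = 51 (N(k) = 6 + 5*(4 - 1*(-5)) = 6 + 5*(4 + 5) = 6 + 5*9 = 6 + 45 = 51)
N(-276) - 1*237054 = 51 - 1*237054 = 51 - 237054 = -237003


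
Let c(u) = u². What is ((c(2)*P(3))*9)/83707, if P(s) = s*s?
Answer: 324/83707 ≈ 0.0038706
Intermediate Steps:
P(s) = s²
((c(2)*P(3))*9)/83707 = ((2²*3²)*9)/83707 = ((4*9)*9)*(1/83707) = (36*9)*(1/83707) = 324*(1/83707) = 324/83707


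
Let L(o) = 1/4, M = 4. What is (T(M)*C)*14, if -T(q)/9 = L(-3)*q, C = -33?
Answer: 4158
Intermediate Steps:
L(o) = 1/4 (L(o) = 1*(1/4) = 1/4)
T(q) = -9*q/4
(T(M)*C)*14 = (-9/4*4*(-33))*14 = -9*(-33)*14 = 297*14 = 4158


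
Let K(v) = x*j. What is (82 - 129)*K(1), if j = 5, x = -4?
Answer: 940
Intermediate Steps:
K(v) = -20 (K(v) = -4*5 = -20)
(82 - 129)*K(1) = (82 - 129)*(-20) = -47*(-20) = 940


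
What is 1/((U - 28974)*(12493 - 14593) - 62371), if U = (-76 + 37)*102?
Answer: 1/69136829 ≈ 1.4464e-8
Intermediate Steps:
U = -3978 (U = -39*102 = -3978)
1/((U - 28974)*(12493 - 14593) - 62371) = 1/((-3978 - 28974)*(12493 - 14593) - 62371) = 1/(-32952*(-2100) - 62371) = 1/(69199200 - 62371) = 1/69136829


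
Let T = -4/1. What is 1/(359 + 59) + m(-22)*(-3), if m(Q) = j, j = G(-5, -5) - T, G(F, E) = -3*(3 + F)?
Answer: -12539/418 ≈ -29.998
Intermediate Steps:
G(F, E) = -9 - 3*F
T = -4 (T = -4*1 = -4)
j = 10 (j = (-9 - 3*(-5)) - 1*(-4) = (-9 + 15) + 4 = 6 + 4 = 10)
m(Q) = 10
1/(359 + 59) + m(-22)*(-3) = 1/(359 + 59) + 10*(-3) = 1/418 - 30 = -12539/418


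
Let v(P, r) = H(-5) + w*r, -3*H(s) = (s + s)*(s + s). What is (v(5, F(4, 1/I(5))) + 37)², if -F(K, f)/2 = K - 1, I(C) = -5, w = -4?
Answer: 6889/9 ≈ 765.44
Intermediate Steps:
H(s) = -4*s²/3 (H(s) = -(s + s)*(s + s)/3 = -2*s*2*s/3 = -4*s²/3)
F(K, f) = 2 - 2*K (F(K, f) = -2*(K - 1) = -2*(-1 + K) = 2 - 2*K)
v(P, r) = -100/3 - 4*r (v(P, r) = -4/3*(-5)² - 4*r = -4/3*25 - 4*r = -100/3 - 4*r)
(v(5, F(4, 1/I(5))) + 37)² = ((-100/3 - 4*(2 - 2*4)) + 37)² = ((-100/3 - 4*(2 - 8)) + 37)² = ((-100/3 - 4*(-6)) + 37)² = ((-100/3 + 24) + 37)² = (-28/3 + 37)² = (83/3)² = 6889/9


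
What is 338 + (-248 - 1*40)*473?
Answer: -135886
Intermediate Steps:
338 + (-248 - 1*40)*473 = 338 + (-248 - 40)*473 = 338 - 288*473 = 338 - 136224 = -135886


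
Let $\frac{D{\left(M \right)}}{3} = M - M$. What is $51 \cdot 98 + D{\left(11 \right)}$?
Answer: $4998$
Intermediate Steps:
$D{\left(M \right)} = 0$ ($D{\left(M \right)} = 3 \left(M - M\right) = 3 \cdot 0 = 0$)
$51 \cdot 98 + D{\left(11 \right)} = 51 \cdot 98 + 0 = 4998 + 0 = 4998$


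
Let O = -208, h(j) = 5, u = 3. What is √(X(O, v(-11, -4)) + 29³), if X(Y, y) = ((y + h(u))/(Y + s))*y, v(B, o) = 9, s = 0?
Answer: √65946218/52 ≈ 156.17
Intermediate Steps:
X(Y, y) = y*(5 + y)/Y (X(Y, y) = ((y + 5)/(Y + 0))*y = ((5 + y)/Y)*y = y*(5 + y)/Y)
√(X(O, v(-11, -4)) + 29³) = √(9*(5 + 9)/(-208) + 29³) = √(9*(-1/208)*14 + 24389) = √(-63/104 + 24389) = √(2536393/104) = √65946218/52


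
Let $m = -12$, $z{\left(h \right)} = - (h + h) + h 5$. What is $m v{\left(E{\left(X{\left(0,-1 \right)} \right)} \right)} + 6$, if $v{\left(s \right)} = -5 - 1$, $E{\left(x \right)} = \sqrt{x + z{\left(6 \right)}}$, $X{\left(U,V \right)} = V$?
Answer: $78$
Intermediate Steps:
$z{\left(h \right)} = 3 h$ ($z{\left(h \right)} = - 2 h + 5 h = 3 h$)
$E{\left(x \right)} = \sqrt{18 + x}$ ($E{\left(x \right)} = \sqrt{x + 3 \cdot 6} = \sqrt{x + 18} = \sqrt{18 + x}$)
$v{\left(s \right)} = -6$
$m v{\left(E{\left(X{\left(0,-1 \right)} \right)} \right)} + 6 = \left(-12\right) \left(-6\right) + 6 = 72 + 6 = 78$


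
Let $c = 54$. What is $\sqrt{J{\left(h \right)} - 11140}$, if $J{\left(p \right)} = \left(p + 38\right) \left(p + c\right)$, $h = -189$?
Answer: $43 \sqrt{5} \approx 96.151$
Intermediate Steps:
$J{\left(p \right)} = \left(38 + p\right) \left(54 + p\right)$ ($J{\left(p \right)} = \left(p + 38\right) \left(p + 54\right) = \left(38 + p\right) \left(54 + p\right)$)
$\sqrt{J{\left(h \right)} - 11140} = \sqrt{\left(2052 + \left(-189\right)^{2} + 92 \left(-189\right)\right) - 11140} = \sqrt{\left(2052 + 35721 - 17388\right) - 11140} = \sqrt{20385 - 11140} = \sqrt{9245} = 43 \sqrt{5}$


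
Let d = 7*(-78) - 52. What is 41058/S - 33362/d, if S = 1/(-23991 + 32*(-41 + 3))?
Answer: -309449736113/299 ≈ -1.0349e+9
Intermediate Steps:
d = -598 (d = -546 - 52 = -598)
S = -1/25207 (S = 1/(-23991 + 32*(-38)) = 1/(-23991 - 1216) = 1/(-25207) = -1/25207 ≈ -3.9672e-5)
41058/S - 33362/d = 41058/(-1/25207) - 33362/(-598) = 41058*(-25207) - 33362*(-1/598) = -1034949006 + 16681/299 = -309449736113/299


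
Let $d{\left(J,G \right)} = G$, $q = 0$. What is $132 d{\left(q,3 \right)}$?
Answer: $396$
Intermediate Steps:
$132 d{\left(q,3 \right)} = 132 \cdot 3 = 396$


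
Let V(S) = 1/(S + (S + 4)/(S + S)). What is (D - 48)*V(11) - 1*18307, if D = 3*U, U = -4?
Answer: -4706219/257 ≈ -18312.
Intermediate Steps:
D = -12 (D = 3*(-4) = -12)
V(S) = 1/(S + (4 + S)/(2*S)) (V(S) = 1/(S + (4 + S)/((2*S))) = 1/(S + (4 + S)*(1/(2*S))) = 1/(S + (4 + S)/(2*S)))
(D - 48)*V(11) - 1*18307 = (-12 - 48)*(2*11/(4 + 11 + 2*11²)) - 1*18307 = -120*11/(4 + 11 + 2*121) - 18307 = -120*11/(4 + 11 + 242) - 18307 = -120*11/257 - 18307 = -60*22/257 - 18307 = -1320/257 - 18307 = -4706219/257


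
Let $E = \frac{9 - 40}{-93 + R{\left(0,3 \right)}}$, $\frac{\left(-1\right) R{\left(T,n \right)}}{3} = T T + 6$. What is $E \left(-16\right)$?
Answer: $- \frac{496}{111} \approx -4.4685$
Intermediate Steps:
$R{\left(T,n \right)} = -18 - 3 T^{2}$ ($R{\left(T,n \right)} = - 3 \left(T T + 6\right) = - 3 \left(T^{2} + 6\right) = - 3 \left(6 + T^{2}\right) = -18 - 3 T^{2}$)
$E = \frac{31}{111}$ ($E = \frac{9 - 40}{-93 - \left(18 + 3 \cdot 0^{2}\right)} = - \frac{31}{-93 - 18} = - \frac{31}{-111} = \left(-31\right) \left(- \frac{1}{111}\right) = \frac{31}{111} \approx 0.27928$)
$E \left(-16\right) = \frac{31}{111} \left(-16\right) = - \frac{496}{111}$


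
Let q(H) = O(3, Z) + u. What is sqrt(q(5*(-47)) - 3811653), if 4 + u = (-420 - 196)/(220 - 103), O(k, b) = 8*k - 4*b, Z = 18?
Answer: I*sqrt(5797611313)/39 ≈ 1952.4*I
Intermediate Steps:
O(k, b) = -4*b + 8*k
u = -1084/117 (u = -4 + (-420 - 196)/(220 - 103) = -4 - 616/117 = -1084/117 ≈ -9.2650)
q(H) = -6700/117 (q(H) = (-4*18 + 8*3) - 1084/117 = (-72 + 24) - 1084/117 = -48 - 1084/117 = -6700/117)
sqrt(q(5*(-47)) - 3811653) = sqrt(-6700/117 - 3811653) = sqrt(-445970101/117) = I*sqrt(5797611313)/39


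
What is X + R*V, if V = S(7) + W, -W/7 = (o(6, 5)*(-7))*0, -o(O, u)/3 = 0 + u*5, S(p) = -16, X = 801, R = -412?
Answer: 7393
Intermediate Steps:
o(O, u) = -15*u (o(O, u) = -3*(0 + u*5) = -3*(0 + 5*u) = -15*u)
W = 0 (W = -7*-15*5*(-7)*0 = -7*(-75*(-7))*0 = -3675*0 = -7*0 = 0)
V = -16 (V = -16 + 0 = -16)
X + R*V = 801 - 412*(-16) = 801 + 6592 = 7393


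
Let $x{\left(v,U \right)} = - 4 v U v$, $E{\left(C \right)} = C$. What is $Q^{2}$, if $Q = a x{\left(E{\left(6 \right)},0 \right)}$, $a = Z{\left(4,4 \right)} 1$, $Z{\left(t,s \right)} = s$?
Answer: $0$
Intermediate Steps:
$a = 4$ ($a = 4 \cdot 1 = 4$)
$x{\left(v,U \right)} = - 4 U v^{2}$ ($x{\left(v,U \right)} = - 4 U v v = - 4 U v^{2}$)
$Q = 0$ ($Q = 4 \left(\left(-4\right) 0 \cdot 6^{2}\right) = 4 \left(\left(-4\right) 0 \cdot 36\right) = 4 \cdot 0 = 0$)
$Q^{2} = 0^{2} = 0$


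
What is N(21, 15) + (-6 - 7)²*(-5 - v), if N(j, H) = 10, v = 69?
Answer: -12496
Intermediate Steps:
N(21, 15) + (-6 - 7)²*(-5 - v) = 10 + (-6 - 7)²*(-5 - 1*69) = 10 + (-13)²*(-5 - 69) = 10 + 169*(-74) = 10 - 12506 = -12496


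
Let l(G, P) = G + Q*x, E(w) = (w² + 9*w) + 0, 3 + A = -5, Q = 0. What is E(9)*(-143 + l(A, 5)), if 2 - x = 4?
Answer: -24462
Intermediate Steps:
A = -8 (A = -3 - 5 = -8)
E(w) = w² + 9*w
x = -2 (x = 2 - 1*4 = 2 - 4 = -2)
l(G, P) = G (l(G, P) = G + 0*(-2) = G + 0 = G)
E(9)*(-143 + l(A, 5)) = (9*(9 + 9))*(-143 - 8) = (9*18)*(-151) = 162*(-151) = -24462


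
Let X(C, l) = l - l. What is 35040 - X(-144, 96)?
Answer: 35040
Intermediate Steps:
X(C, l) = 0
35040 - X(-144, 96) = 35040 - 1*0 = 35040 + 0 = 35040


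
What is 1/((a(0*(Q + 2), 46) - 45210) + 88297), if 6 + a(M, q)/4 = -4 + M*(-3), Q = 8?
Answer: 1/43047 ≈ 2.3230e-5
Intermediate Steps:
a(M, q) = -40 - 12*M (a(M, q) = -24 + 4*(-4 + M*(-3)) = -24 + 4*(-4 - 3*M) = -24 + (-16 - 12*M) = -40 - 12*M)
1/((a(0*(Q + 2), 46) - 45210) + 88297) = 1/(((-40 - 0*(8 + 2)) - 45210) + 88297) = 1/(((-40 - 0*10) - 45210) + 88297) = 1/(((-40 - 12*0) - 45210) + 88297) = 1/(((-40 + 0) - 45210) + 88297) = 1/((-40 - 45210) + 88297) = 1/(-45250 + 88297) = 1/43047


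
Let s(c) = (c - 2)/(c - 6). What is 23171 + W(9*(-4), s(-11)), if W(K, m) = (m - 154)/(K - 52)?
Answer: 34666421/1496 ≈ 23173.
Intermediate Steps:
s(c) = (-2 + c)/(-6 + c)
W(K, m) = (-154 + m)/(-52 + K)
23171 + W(9*(-4), s(-11)) = 23171 + (-154 + (-2 - 11)/(-6 - 11))/(-52 + 9*(-4)) = 23171 + (-154 - 13/(-17))/(-52 - 36) = 23171 + (-154 - 1/17*(-13))/(-88) = 23171 - (-154 + 13/17)/88 = 23171 - 1/88*(-2605/17) = 23171 + 2605/1496 = 34666421/1496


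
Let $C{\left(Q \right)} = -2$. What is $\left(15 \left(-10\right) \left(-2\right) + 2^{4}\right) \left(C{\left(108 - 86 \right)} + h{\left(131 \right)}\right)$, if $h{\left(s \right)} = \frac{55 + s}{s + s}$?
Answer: $- \frac{53404}{131} \approx -407.66$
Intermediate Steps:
$h{\left(s \right)} = \frac{55 + s}{2 s}$
$\left(15 \left(-10\right) \left(-2\right) + 2^{4}\right) \left(C{\left(108 - 86 \right)} + h{\left(131 \right)}\right) = \left(15 \left(-10\right) \left(-2\right) + 2^{4}\right) \left(-2 + \frac{55 + 131}{2 \cdot 131}\right) = \left(\left(-150\right) \left(-2\right) + 16\right) \left(-2 + \frac{1}{2} \cdot \frac{1}{131} \cdot 186\right) = \left(300 + 16\right) \left(-2 + \frac{93}{131}\right) = 316 \left(- \frac{169}{131}\right) = - \frac{53404}{131}$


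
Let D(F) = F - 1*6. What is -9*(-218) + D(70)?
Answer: 2026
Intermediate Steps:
D(F) = -6 + F (D(F) = F - 6 = -6 + F)
-9*(-218) + D(70) = -9*(-218) + (-6 + 70) = 1962 + 64 = 2026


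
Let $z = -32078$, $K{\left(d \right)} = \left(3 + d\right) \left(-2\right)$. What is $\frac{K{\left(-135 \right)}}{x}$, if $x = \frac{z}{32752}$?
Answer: $- \frac{4323264}{16039} \approx -269.55$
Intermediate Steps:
$K{\left(d \right)} = -6 - 2 d$
$x = - \frac{16039}{16376}$ ($x = - \frac{32078}{32752} = \left(-32078\right) \frac{1}{32752} = - \frac{16039}{16376} \approx -0.97942$)
$\frac{K{\left(-135 \right)}}{x} = \frac{-6 - -270}{- \frac{16039}{16376}} = \left(-6 + 270\right) \left(- \frac{16376}{16039}\right) = 264 \left(- \frac{16376}{16039}\right) = - \frac{4323264}{16039}$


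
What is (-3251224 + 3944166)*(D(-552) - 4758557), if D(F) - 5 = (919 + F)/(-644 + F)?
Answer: -1971845650065289/598 ≈ -3.2974e+12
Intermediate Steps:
D(F) = 5 + (919 + F)/(-644 + F)
(-3251224 + 3944166)*(D(-552) - 4758557) = (-3251224 + 3944166)*(3*(-767 + 2*(-552))/(-644 - 552) - 4758557) = 692942*(3*(-767 - 1104)/(-1196) - 4758557) = 692942*(3*(-1/1196)*(-1871) - 4758557) = 692942*(5613/1196 - 4758557) = 692942*(-5691228559/1196) = -1971845650065289/598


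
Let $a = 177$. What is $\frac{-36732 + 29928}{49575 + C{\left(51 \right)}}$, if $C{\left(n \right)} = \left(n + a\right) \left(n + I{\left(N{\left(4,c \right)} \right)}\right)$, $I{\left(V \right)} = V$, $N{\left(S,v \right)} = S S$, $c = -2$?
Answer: $- \frac{2268}{21617} \approx -0.10492$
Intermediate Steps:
$N{\left(S,v \right)} = S^{2}$
$C{\left(n \right)} = \left(16 + n\right) \left(177 + n\right)$ ($C{\left(n \right)} = \left(n + 177\right) \left(n + 4^{2}\right) = \left(177 + n\right) \left(n + 16\right) = \left(177 + n\right) \left(16 + n\right) = \left(16 + n\right) \left(177 + n\right)$)
$\frac{-36732 + 29928}{49575 + C{\left(51 \right)}} = \frac{-36732 + 29928}{49575 + \left(2832 + 51^{2} + 193 \cdot 51\right)} = - \frac{6804}{49575 + \left(2832 + 2601 + 9843\right)} = - \frac{6804}{49575 + 15276} = - \frac{6804}{64851} = \left(-6804\right) \frac{1}{64851} = - \frac{2268}{21617}$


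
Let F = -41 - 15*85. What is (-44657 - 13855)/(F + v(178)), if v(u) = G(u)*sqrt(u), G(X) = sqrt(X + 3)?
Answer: 12833632/283273 + 9752*sqrt(32218)/283273 ≈ 51.484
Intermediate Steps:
F = -1316 (F = -41 - 1275 = -1316)
G(X) = sqrt(3 + X)
v(u) = sqrt(u)*sqrt(3 + u) (v(u) = sqrt(3 + u)*sqrt(u) = sqrt(u)*sqrt(3 + u))
(-44657 - 13855)/(F + v(178)) = (-44657 - 13855)/(-1316 + sqrt(178)*sqrt(3 + 178)) = -58512/(-1316 + sqrt(178)*sqrt(181)) = -58512/(-1316 + sqrt(32218))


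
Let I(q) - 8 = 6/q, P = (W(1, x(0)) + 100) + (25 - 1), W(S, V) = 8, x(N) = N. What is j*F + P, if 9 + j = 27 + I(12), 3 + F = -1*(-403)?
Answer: 10732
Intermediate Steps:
F = 400 (F = -3 - 1*(-403) = -3 + 403 = 400)
P = 132 (P = (8 + 100) + (25 - 1) = 108 + 24 = 132)
I(q) = 8 + 6/q
j = 53/2 (j = -9 + (27 + (8 + 6/12)) = -9 + (27 + (8 + 6*(1/12))) = -9 + (27 + (8 + ½)) = -9 + (27 + 17/2) = -9 + 71/2 = 53/2 ≈ 26.500)
j*F + P = (53/2)*400 + 132 = 10600 + 132 = 10732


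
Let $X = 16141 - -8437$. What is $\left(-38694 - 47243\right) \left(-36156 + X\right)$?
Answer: $994978586$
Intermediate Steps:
$X = 24578$ ($X = 16141 + 8437 = 24578$)
$\left(-38694 - 47243\right) \left(-36156 + X\right) = \left(-38694 - 47243\right) \left(-36156 + 24578\right) = \left(-85937\right) \left(-11578\right) = 994978586$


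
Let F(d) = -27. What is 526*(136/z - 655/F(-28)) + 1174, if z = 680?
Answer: 1895342/135 ≈ 14040.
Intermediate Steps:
526*(136/z - 655/F(-28)) + 1174 = 526*(136/680 - 655/(-27)) + 1174 = 526*(136*(1/680) - 655*(-1/27)) + 1174 = 526*(⅕ + 655/27) + 1174 = 526*(3302/135) + 1174 = 1736852/135 + 1174 = 1895342/135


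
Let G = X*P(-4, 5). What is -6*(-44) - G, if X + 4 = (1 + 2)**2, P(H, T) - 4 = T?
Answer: 219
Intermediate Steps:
P(H, T) = 4 + T
X = 5 (X = -4 + (1 + 2)**2 = -4 + 3**2 = -4 + 9 = 5)
G = 45 (G = 5*(4 + 5) = 5*9 = 45)
-6*(-44) - G = -6*(-44) - 1*45 = 264 - 45 = 219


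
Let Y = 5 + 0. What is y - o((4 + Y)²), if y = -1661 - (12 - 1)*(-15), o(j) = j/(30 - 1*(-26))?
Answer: -83857/56 ≈ -1497.4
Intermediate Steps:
Y = 5
o(j) = j/56 (o(j) = j/(30 + 26) = j/56)
y = -1496 (y = -1661 - 11*(-15) = -1661 - 1*(-165) = -1661 + 165 = -1496)
y - o((4 + Y)²) = -1496 - (4 + 5)²/56 = -1496 - 9²/56 = -1496 - 81/56 = -83857/56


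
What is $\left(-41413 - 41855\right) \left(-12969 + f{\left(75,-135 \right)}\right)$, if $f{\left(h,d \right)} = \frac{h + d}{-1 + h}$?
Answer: $\frac{39958897644}{37} \approx 1.08 \cdot 10^{9}$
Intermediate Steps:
$f{\left(h,d \right)} = \frac{d + h}{-1 + h}$
$\left(-41413 - 41855\right) \left(-12969 + f{\left(75,-135 \right)}\right) = \left(-41413 - 41855\right) \left(-12969 + \frac{-135 + 75}{-1 + 75}\right) = - 83268 \left(-12969 + \frac{1}{74} \left(-60\right)\right) = - 83268 \left(-12969 - \frac{30}{37}\right) = \left(-83268\right) \left(- \frac{479883}{37}\right) = \frac{39958897644}{37}$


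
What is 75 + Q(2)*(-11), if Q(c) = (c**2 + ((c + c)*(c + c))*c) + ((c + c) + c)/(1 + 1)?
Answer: -354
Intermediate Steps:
Q(c) = c**2 + 4*c**3 + 3*c/2 (Q(c) = (c**2 + ((2*c)*(2*c))*c) + (2*c + c)/2 = (c**2 + (4*c**2)*c) + (3*c)*(1/2) = (c**2 + 4*c**3) + 3*c/2 = c**2 + 4*c**3 + 3*c/2)
75 + Q(2)*(-11) = 75 + ((1/2)*2*(3 + 2*2 + 8*2**2))*(-11) = 75 + ((1/2)*2*(3 + 4 + 8*4))*(-11) = 75 + ((1/2)*2*(3 + 4 + 32))*(-11) = 75 + ((1/2)*2*39)*(-11) = 75 + 39*(-11) = 75 - 429 = -354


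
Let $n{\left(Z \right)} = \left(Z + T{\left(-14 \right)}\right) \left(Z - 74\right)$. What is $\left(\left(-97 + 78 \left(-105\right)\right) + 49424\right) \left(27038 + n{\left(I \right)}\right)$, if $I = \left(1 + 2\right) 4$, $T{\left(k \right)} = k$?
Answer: $1117363194$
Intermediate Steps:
$I = 12$ ($I = 3 \cdot 4 = 12$)
$n{\left(Z \right)} = \left(-74 + Z\right) \left(-14 + Z\right)$ ($n{\left(Z \right)} = \left(Z - 14\right) \left(Z - 74\right) = \left(-14 + Z\right) \left(-74 + Z\right) = \left(-74 + Z\right) \left(-14 + Z\right)$)
$\left(\left(-97 + 78 \left(-105\right)\right) + 49424\right) \left(27038 + n{\left(I \right)}\right) = \left(\left(-97 + 78 \left(-105\right)\right) + 49424\right) \left(27038 + \left(1036 + 12^{2} - 1056\right)\right) = \left(\left(-97 - 8190\right) + 49424\right) \left(27038 + \left(1036 + 144 - 1056\right)\right) = \left(-8287 + 49424\right) \left(27038 + 124\right) = 41137 \cdot 27162 = 1117363194$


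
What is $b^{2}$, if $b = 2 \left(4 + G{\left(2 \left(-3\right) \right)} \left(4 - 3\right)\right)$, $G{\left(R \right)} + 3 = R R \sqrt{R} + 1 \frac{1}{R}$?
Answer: $- \frac{279911}{9} + 240 i \sqrt{6} \approx -31101.0 + 587.88 i$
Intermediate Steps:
$G{\left(R \right)} = -3 + \frac{1}{R} + R^{\frac{5}{2}}$ ($G{\left(R \right)} = -3 + \left(R R \sqrt{R} + 1 \frac{1}{R}\right) = -3 + \left(R R^{\frac{3}{2}} + \frac{1}{R}\right) = -3 + \left(R^{\frac{5}{2}} + \frac{1}{R}\right) = -3 + \left(\frac{1}{R} + R^{\frac{5}{2}}\right) = -3 + \frac{1}{R} + R^{\frac{5}{2}}$)
$b = \frac{5}{3} + 72 i \sqrt{6}$ ($b = 2 \left(4 + \left(-3 + \frac{1}{2 \left(-3\right)} + \left(2 \left(-3\right)\right)^{\frac{5}{2}}\right) \left(4 - 3\right)\right) = 2 \left(4 + \left(-3 + \frac{1}{-6} + \left(-6\right)^{\frac{5}{2}}\right) 1\right) = 2 \left(4 + \left(-3 - \frac{1}{6} + 36 i \sqrt{6}\right) 1\right) = 2 \left(4 + \left(- \frac{19}{6} + 36 i \sqrt{6}\right) 1\right) = 2 \left(4 - \left(\frac{19}{6} - 36 i \sqrt{6}\right)\right) = 2 \left(\frac{5}{6} + 36 i \sqrt{6}\right) = \frac{5}{3} + 72 i \sqrt{6} \approx 1.6667 + 176.36 i$)
$b^{2} = \left(\frac{5}{3} + 72 i \sqrt{6}\right)^{2}$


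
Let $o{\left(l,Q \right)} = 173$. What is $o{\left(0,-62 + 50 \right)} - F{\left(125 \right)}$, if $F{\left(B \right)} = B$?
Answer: $48$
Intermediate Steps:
$o{\left(0,-62 + 50 \right)} - F{\left(125 \right)} = 173 - 125 = 48$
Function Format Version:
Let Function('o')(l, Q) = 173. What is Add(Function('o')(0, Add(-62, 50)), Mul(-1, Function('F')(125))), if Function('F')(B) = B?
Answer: 48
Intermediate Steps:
Add(Function('o')(0, Add(-62, 50)), Mul(-1, Function('F')(125))) = Add(173, Mul(-1, 125)) = Add(173, -125) = 48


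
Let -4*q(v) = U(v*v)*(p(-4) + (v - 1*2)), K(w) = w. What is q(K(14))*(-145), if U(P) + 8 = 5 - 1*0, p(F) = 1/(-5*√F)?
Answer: -1305 - 87*I/8 ≈ -1305.0 - 10.875*I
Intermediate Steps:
p(F) = -1/(5*√F)
U(P) = -3 (U(P) = -8 + (5 - 1*0) = -8 + (5 + 0) = -8 + 5 = -3)
q(v) = -3/2 + 3*v/4 + 3*I/40 (q(v) = -(-3)*(-(-1)*I/10 + (v - 1*2))/4 = -(-3)*(-(-1)*I/10 + (v - 2))/4 = -(-3)*(I/10 + (-2 + v))/4 = -(-3)*(-2 + v + I/10)/4 = -(6 - 3*v - 3*I/10)/4 = -3/2 + 3*v/4 + 3*I/40)
q(K(14))*(-145) = (-3/2 + (¾)*14 + 3*I/40)*(-145) = (-3/2 + 21/2 + 3*I/40)*(-145) = (9 + 3*I/40)*(-145) = -1305 - 87*I/8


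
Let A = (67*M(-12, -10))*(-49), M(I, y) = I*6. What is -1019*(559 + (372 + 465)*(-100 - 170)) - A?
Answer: 229477813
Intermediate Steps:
M(I, y) = 6*I
A = 236376 (A = (67*(6*(-12)))*(-49) = (67*(-72))*(-49) = -4824*(-49) = 236376)
-1019*(559 + (372 + 465)*(-100 - 170)) - A = -1019*(559 + (372 + 465)*(-100 - 170)) - 1*236376 = -1019*(559 + 837*(-270)) - 236376 = -1019*(559 - 225990) - 236376 = -1019*(-225431) - 236376 = 229714189 - 236376 = 229477813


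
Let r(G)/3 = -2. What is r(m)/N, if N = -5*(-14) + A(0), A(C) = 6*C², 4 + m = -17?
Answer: -3/35 ≈ -0.085714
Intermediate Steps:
m = -21 (m = -4 - 17 = -21)
r(G) = -6 (r(G) = 3*(-2) = -6)
N = 70 (N = -5*(-14) + 6*0² = 70 + 6*0 = 70 + 0 = 70)
r(m)/N = -6/70 = -6*1/70 = -3/35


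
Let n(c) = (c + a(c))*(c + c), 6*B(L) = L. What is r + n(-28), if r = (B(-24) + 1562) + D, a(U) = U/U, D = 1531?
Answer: 4601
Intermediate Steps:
B(L) = L/6
a(U) = 1
n(c) = 2*c*(1 + c) (n(c) = (c + 1)*(c + c) = (1 + c)*(2*c) = 2*c*(1 + c))
r = 3089 (r = ((⅙)*(-24) + 1562) + 1531 = (-4 + 1562) + 1531 = 1558 + 1531 = 3089)
r + n(-28) = 3089 + 2*(-28)*(1 - 28) = 3089 + 2*(-28)*(-27) = 3089 + 1512 = 4601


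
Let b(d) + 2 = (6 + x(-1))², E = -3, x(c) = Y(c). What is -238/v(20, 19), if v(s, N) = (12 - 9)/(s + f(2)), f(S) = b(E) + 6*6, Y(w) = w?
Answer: -18802/3 ≈ -6267.3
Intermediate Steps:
x(c) = c
b(d) = 23 (b(d) = -2 + (6 - 1)² = -2 + 5² = -2 + 25 = 23)
f(S) = 59 (f(S) = 23 + 6*6 = 23 + 36 = 59)
v(s, N) = 3/(59 + s) (v(s, N) = (12 - 9)/(s + 59) = 3/(59 + s))
-238/v(20, 19) = -238/(3/(59 + 20)) = -238/(3/79) = -238/(3*(1/79)) = -238/3/79 = -238*79/3 = -18802/3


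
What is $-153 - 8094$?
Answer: $-8247$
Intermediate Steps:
$-153 - 8094 = -8247$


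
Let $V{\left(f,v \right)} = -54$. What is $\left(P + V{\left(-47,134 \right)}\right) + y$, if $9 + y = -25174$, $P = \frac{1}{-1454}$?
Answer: $- \frac{36694599}{1454} \approx -25237.0$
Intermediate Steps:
$P = - \frac{1}{1454} \approx -0.00068776$
$y = -25183$ ($y = -9 - 25174 = -25183$)
$\left(P + V{\left(-47,134 \right)}\right) + y = \left(- \frac{1}{1454} - 54\right) - 25183 = - \frac{78517}{1454} - 25183 = - \frac{36694599}{1454}$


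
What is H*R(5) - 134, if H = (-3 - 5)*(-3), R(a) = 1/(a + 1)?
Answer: -130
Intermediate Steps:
R(a) = 1/(1 + a)
H = 24 (H = -8*(-3) = 24)
H*R(5) - 134 = 24/(1 + 5) - 134 = 24/6 - 134 = 24*(⅙) - 134 = 4 - 134 = -130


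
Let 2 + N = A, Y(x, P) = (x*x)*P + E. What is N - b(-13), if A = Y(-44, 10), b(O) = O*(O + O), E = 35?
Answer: 19055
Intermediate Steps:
b(O) = 2*O² (b(O) = O*(2*O) = 2*O²)
Y(x, P) = 35 + P*x² (Y(x, P) = (x*x)*P + 35 = x²*P + 35 = P*x² + 35 = 35 + P*x²)
A = 19395 (A = 35 + 10*(-44)² = 35 + 10*1936 = 35 + 19360 = 19395)
N = 19393 (N = -2 + 19395 = 19393)
N - b(-13) = 19393 - 2*(-13)² = 19393 - 2*169 = 19393 - 1*338 = 19393 - 338 = 19055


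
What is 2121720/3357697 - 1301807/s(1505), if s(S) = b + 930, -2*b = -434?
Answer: -4368639845639/3851278459 ≈ -1134.3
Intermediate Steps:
b = 217 (b = -½*(-434) = 217)
s(S) = 1147 (s(S) = 217 + 930 = 1147)
2121720/3357697 - 1301807/s(1505) = 2121720/3357697 - 1301807/1147 = -4368639845639/3851278459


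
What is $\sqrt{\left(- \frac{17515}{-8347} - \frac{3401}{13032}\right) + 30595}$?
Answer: $\frac{\sqrt{10056735018081429782}}{18129684} \approx 174.92$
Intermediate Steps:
$\sqrt{\left(- \frac{17515}{-8347} - \frac{3401}{13032}\right) + 30595} = \sqrt{\left(\left(-17515\right) \left(- \frac{1}{8347}\right) - \frac{3401}{13032}\right) + 30595} = \sqrt{\left(\frac{17515}{8347} - \frac{3401}{13032}\right) + 30595} = \sqrt{\frac{199867333}{108778104} + 30595} = \sqrt{\frac{3328265959213}{108778104}} = \frac{\sqrt{10056735018081429782}}{18129684}$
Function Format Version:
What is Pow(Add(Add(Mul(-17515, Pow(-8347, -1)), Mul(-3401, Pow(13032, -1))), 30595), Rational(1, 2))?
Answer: Mul(Rational(1, 18129684), Pow(10056735018081429782, Rational(1, 2))) ≈ 174.92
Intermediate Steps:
Pow(Add(Add(Mul(-17515, Pow(-8347, -1)), Mul(-3401, Pow(13032, -1))), 30595), Rational(1, 2)) = Pow(Add(Add(Mul(-17515, Rational(-1, 8347)), Mul(-3401, Rational(1, 13032))), 30595), Rational(1, 2)) = Pow(Add(Add(Rational(17515, 8347), Rational(-3401, 13032)), 30595), Rational(1, 2)) = Pow(Add(Rational(199867333, 108778104), 30595), Rational(1, 2)) = Pow(Rational(3328265959213, 108778104), Rational(1, 2)) = Mul(Rational(1, 18129684), Pow(10056735018081429782, Rational(1, 2)))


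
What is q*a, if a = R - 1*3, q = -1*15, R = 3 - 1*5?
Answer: 75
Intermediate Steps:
R = -2 (R = 3 - 5 = -2)
q = -15
a = -5 (a = -2 - 1*3 = -2 - 3 = -5)
q*a = -15*(-5) = 75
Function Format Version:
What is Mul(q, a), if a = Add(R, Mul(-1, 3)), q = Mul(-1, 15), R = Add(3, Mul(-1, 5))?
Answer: 75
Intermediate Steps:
R = -2 (R = Add(3, -5) = -2)
q = -15
a = -5 (a = Add(-2, Mul(-1, 3)) = Add(-2, -3) = -5)
Mul(q, a) = Mul(-15, -5) = 75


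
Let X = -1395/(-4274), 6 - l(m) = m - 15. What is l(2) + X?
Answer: 82601/4274 ≈ 19.326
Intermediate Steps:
l(m) = 21 - m (l(m) = 6 - (m - 15) = 6 - (-15 + m) = 6 + (15 - m) = 21 - m)
X = 1395/4274 (X = -1395*(-1/4274) = 1395/4274 ≈ 0.32639)
l(2) + X = (21 - 1*2) + 1395/4274 = (21 - 2) + 1395/4274 = 19 + 1395/4274 = 82601/4274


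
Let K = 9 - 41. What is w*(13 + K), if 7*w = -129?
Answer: 2451/7 ≈ 350.14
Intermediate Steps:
K = -32
w = -129/7 (w = (1/7)*(-129) = -129/7 ≈ -18.429)
w*(13 + K) = -129*(13 - 32)/7 = -129/7*(-19) = 2451/7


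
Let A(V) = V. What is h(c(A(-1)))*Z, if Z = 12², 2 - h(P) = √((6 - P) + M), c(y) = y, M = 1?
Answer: 288 - 288*√2 ≈ -119.29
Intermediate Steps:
h(P) = 2 - √(7 - P) (h(P) = 2 - √((6 - P) + 1) = 2 - √(7 - P))
Z = 144
h(c(A(-1)))*Z = (2 - √(7 - 1*(-1)))*144 = (2 - √(7 + 1))*144 = (2 - √8)*144 = (2 - 2*√2)*144 = 288 - 288*√2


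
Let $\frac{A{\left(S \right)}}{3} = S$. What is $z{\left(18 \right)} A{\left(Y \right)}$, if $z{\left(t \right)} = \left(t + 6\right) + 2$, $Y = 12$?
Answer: $936$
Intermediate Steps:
$A{\left(S \right)} = 3 S$
$z{\left(t \right)} = 8 + t$ ($z{\left(t \right)} = \left(6 + t\right) + 2 = 8 + t$)
$z{\left(18 \right)} A{\left(Y \right)} = \left(8 + 18\right) 3 \cdot 12 = 26 \cdot 36 = 936$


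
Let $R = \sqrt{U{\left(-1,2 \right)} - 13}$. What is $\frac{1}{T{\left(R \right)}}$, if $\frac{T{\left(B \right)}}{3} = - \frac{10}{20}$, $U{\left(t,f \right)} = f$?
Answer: $- \frac{2}{3} \approx -0.66667$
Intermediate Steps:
$R = i \sqrt{11}$ ($R = \sqrt{2 - 13} = \sqrt{-11} = i \sqrt{11} \approx 3.3166 i$)
$T{\left(B \right)} = - \frac{3}{2}$ ($T{\left(B \right)} = 3 \left(- \frac{10}{20}\right) = 3 \left(\left(-10\right) \frac{1}{20}\right) = 3 \left(- \frac{1}{2}\right) = - \frac{3}{2}$)
$\frac{1}{T{\left(R \right)}} = \frac{1}{- \frac{3}{2}} = - \frac{2}{3}$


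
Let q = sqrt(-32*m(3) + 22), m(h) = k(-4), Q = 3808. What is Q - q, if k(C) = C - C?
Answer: 3808 - sqrt(22) ≈ 3803.3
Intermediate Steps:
k(C) = 0
m(h) = 0
q = sqrt(22) (q = sqrt(-32*0 + 22) = sqrt(0 + 22) = sqrt(22) ≈ 4.6904)
Q - q = 3808 - sqrt(22)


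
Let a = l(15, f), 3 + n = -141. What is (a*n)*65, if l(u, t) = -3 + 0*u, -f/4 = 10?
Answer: 28080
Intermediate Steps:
n = -144 (n = -3 - 141 = -144)
f = -40 (f = -4*10 = -40)
l(u, t) = -3 (l(u, t) = -3 + 0 = -3)
a = -3
(a*n)*65 = -3*(-144)*65 = 432*65 = 28080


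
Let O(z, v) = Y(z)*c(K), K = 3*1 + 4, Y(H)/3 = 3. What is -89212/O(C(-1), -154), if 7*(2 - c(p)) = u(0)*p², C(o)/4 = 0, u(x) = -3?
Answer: -89212/207 ≈ -430.98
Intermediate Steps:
Y(H) = 9 (Y(H) = 3*3 = 9)
C(o) = 0 (C(o) = 4*0 = 0)
K = 7 (K = 3 + 4 = 7)
c(p) = 2 + 3*p²/7 (c(p) = 2 - (-3)*p²/7 = 2 + 3*p²/7)
O(z, v) = 207 (O(z, v) = 9*(2 + (3/7)*7²) = 9*(2 + (3/7)*49) = 9*(2 + 21) = 9*23 = 207)
-89212/O(C(-1), -154) = -89212/207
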